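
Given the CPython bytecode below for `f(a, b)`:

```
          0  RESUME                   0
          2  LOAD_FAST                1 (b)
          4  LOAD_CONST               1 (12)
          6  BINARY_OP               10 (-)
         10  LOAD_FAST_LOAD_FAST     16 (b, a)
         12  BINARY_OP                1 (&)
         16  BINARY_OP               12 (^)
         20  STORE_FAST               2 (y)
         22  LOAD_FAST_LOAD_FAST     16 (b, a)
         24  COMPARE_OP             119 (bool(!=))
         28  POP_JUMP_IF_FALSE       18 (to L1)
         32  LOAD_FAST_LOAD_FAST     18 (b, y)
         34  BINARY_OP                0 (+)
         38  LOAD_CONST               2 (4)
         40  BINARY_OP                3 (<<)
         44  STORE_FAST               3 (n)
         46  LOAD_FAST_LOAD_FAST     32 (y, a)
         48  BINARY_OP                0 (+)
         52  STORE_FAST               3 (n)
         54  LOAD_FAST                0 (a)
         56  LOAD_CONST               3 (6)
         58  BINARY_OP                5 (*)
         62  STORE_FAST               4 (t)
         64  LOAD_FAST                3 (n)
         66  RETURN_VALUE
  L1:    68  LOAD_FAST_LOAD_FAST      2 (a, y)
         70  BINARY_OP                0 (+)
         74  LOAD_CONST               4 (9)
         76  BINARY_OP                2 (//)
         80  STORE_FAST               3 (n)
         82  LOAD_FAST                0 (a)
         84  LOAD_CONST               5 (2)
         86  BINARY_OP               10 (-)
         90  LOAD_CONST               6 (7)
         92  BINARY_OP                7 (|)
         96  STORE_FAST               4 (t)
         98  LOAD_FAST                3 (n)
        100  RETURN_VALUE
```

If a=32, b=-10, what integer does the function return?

LOAD_FAST b → push -10. Stack: [-10]
LOAD_CONST → push 12. Stack: [-10, 12]
BINARY_OP - → -10 - 12 = -22. Stack: [-22]
LOAD_FAST_LOAD_FAST b,a → push -10,32. Stack: [-22, -10, 32]
BINARY_OP & → -10 & 32 = 32. Stack: [-22, 32]
BINARY_OP ^ → -22 ^ 32 = -54. Stack: [-54]
STORE_FAST y → y=-54. Stack: []
LOAD_FAST_LOAD_FAST b,a → push -10,32. Stack: [-10, 32]
COMPARE_OP bool(!=) → -10 vs 32 = True. Stack: [True]
POP_JUMP_IF_FALSE → pop True; no jump. Stack: []
LOAD_FAST_LOAD_FAST b,y → push -10,-54. Stack: [-10, -54]
BINARY_OP + → -10 + -54 = -64. Stack: [-64]
LOAD_CONST → push 4. Stack: [-64, 4]
BINARY_OP << → -64 << 4 = -1024. Stack: [-1024]
STORE_FAST n → n=-1024. Stack: []
LOAD_FAST_LOAD_FAST y,a → push -54,32. Stack: [-54, 32]
BINARY_OP + → -54 + 32 = -22. Stack: [-22]
STORE_FAST n → n=-22. Stack: []
LOAD_FAST a → push 32. Stack: [32]
LOAD_CONST → push 6. Stack: [32, 6]
BINARY_OP * → 32 * 6 = 192. Stack: [192]
STORE_FAST t → t=192. Stack: []
LOAD_FAST n → push -22. Stack: [-22]
RETURN_VALUE → return -22.

-22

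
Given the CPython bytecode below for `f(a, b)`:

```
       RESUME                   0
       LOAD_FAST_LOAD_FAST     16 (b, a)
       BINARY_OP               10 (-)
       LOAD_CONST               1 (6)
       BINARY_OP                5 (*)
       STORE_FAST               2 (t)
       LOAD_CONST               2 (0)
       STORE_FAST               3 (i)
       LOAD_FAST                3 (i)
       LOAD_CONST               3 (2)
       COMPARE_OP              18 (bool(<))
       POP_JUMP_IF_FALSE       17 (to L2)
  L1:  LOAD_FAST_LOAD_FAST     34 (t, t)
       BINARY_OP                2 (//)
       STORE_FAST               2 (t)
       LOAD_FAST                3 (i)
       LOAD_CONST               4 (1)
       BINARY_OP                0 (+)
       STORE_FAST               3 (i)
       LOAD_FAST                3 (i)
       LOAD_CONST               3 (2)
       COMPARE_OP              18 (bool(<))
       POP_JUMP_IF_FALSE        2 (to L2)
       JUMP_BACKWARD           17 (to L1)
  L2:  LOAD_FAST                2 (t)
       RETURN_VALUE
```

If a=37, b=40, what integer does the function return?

1

LOAD_FAST_LOAD_FAST b,a → push 40,37. Stack: [40, 37]
BINARY_OP - → 40 - 37 = 3. Stack: [3]
LOAD_CONST → push 6. Stack: [3, 6]
BINARY_OP * → 3 * 6 = 18. Stack: [18]
STORE_FAST t → t=18. Stack: []
LOAD_CONST → push 0. Stack: [0]
STORE_FAST i → i=0. Stack: []
LOAD_FAST i → push 0. Stack: [0]
LOAD_CONST → push 2. Stack: [0, 2]
COMPARE_OP bool(<) → 0 vs 2 = True. Stack: [True]
POP_JUMP_IF_FALSE → pop True; no jump. Stack: []
LOAD_FAST_LOAD_FAST t,t → push 18,18. Stack: [18, 18]
BINARY_OP // → 18 // 18 = 1. Stack: [1]
STORE_FAST t → t=1. Stack: []
LOAD_FAST i → push 0. Stack: [0]
LOAD_CONST → push 1. Stack: [0, 1]
BINARY_OP + → 0 + 1 = 1. Stack: [1]
STORE_FAST i → i=1. Stack: []
LOAD_FAST i → push 1. Stack: [1]
LOAD_CONST → push 2. Stack: [1, 2]
COMPARE_OP bool(<) → 1 vs 2 = True. Stack: [True]
POP_JUMP_IF_FALSE → pop True; no jump. Stack: []
LOAD_FAST_LOAD_FAST t,t → push 1,1. Stack: [1, 1]
BINARY_OP // → 1 // 1 = 1. Stack: [1]
STORE_FAST t → t=1. Stack: []
LOAD_FAST i → push 1. Stack: [1]
LOAD_CONST → push 1. Stack: [1, 1]
BINARY_OP + → 1 + 1 = 2. Stack: [2]
STORE_FAST i → i=2. Stack: []
LOAD_FAST i → push 2. Stack: [2]
LOAD_CONST → push 2. Stack: [2, 2]
COMPARE_OP bool(<) → 2 vs 2 = False. Stack: [False]
POP_JUMP_IF_FALSE → pop False; jump. Stack: []
LOAD_FAST t → push 1. Stack: [1]
RETURN_VALUE → return 1.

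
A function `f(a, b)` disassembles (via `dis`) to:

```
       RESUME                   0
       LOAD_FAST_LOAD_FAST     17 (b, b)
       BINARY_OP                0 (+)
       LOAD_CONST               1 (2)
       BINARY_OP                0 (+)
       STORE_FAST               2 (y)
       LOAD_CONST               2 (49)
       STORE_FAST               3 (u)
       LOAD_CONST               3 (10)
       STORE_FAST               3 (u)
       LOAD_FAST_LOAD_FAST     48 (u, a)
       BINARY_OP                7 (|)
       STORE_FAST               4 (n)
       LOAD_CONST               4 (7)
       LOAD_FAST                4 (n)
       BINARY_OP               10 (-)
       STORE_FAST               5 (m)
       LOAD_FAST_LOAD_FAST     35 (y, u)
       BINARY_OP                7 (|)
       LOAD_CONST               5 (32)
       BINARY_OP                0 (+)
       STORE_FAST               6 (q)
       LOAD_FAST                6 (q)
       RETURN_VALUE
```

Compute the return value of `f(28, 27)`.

LOAD_FAST_LOAD_FAST b,b → push 27,27. Stack: [27, 27]
BINARY_OP + → 27 + 27 = 54. Stack: [54]
LOAD_CONST → push 2. Stack: [54, 2]
BINARY_OP + → 54 + 2 = 56. Stack: [56]
STORE_FAST y → y=56. Stack: []
LOAD_CONST → push 49. Stack: [49]
STORE_FAST u → u=49. Stack: []
LOAD_CONST → push 10. Stack: [10]
STORE_FAST u → u=10. Stack: []
LOAD_FAST_LOAD_FAST u,a → push 10,28. Stack: [10, 28]
BINARY_OP | → 10 | 28 = 30. Stack: [30]
STORE_FAST n → n=30. Stack: []
LOAD_CONST → push 7. Stack: [7]
LOAD_FAST n → push 30. Stack: [7, 30]
BINARY_OP - → 7 - 30 = -23. Stack: [-23]
STORE_FAST m → m=-23. Stack: []
LOAD_FAST_LOAD_FAST y,u → push 56,10. Stack: [56, 10]
BINARY_OP | → 56 | 10 = 58. Stack: [58]
LOAD_CONST → push 32. Stack: [58, 32]
BINARY_OP + → 58 + 32 = 90. Stack: [90]
STORE_FAST q → q=90. Stack: []
LOAD_FAST q → push 90. Stack: [90]
RETURN_VALUE → return 90.

90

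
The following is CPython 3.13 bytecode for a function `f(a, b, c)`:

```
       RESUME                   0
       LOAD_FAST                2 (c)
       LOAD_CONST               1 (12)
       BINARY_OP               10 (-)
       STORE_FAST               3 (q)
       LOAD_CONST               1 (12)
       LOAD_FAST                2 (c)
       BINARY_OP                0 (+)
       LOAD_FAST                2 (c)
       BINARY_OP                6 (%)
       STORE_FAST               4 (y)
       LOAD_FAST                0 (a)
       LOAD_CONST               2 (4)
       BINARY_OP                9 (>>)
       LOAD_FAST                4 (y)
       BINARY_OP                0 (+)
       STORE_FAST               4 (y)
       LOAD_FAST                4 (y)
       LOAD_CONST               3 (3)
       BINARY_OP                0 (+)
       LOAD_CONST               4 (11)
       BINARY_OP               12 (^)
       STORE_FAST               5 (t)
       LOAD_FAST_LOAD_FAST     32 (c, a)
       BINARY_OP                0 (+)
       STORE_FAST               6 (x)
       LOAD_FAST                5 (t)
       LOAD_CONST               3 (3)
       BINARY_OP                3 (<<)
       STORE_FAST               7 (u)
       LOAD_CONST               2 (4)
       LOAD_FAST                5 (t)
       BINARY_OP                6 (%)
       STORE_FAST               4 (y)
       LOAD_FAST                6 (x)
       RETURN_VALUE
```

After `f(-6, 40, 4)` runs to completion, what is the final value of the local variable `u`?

72

LOAD_FAST c → push 4. Stack: [4]
LOAD_CONST → push 12. Stack: [4, 12]
BINARY_OP - → 4 - 12 = -8. Stack: [-8]
STORE_FAST q → q=-8. Stack: []
LOAD_CONST → push 12. Stack: [12]
LOAD_FAST c → push 4. Stack: [12, 4]
BINARY_OP + → 12 + 4 = 16. Stack: [16]
LOAD_FAST c → push 4. Stack: [16, 4]
BINARY_OP % → 16 % 4 = 0. Stack: [0]
STORE_FAST y → y=0. Stack: []
LOAD_FAST a → push -6. Stack: [-6]
LOAD_CONST → push 4. Stack: [-6, 4]
BINARY_OP >> → -6 >> 4 = -1. Stack: [-1]
LOAD_FAST y → push 0. Stack: [-1, 0]
BINARY_OP + → -1 + 0 = -1. Stack: [-1]
STORE_FAST y → y=-1. Stack: []
LOAD_FAST y → push -1. Stack: [-1]
LOAD_CONST → push 3. Stack: [-1, 3]
BINARY_OP + → -1 + 3 = 2. Stack: [2]
LOAD_CONST → push 11. Stack: [2, 11]
BINARY_OP ^ → 2 ^ 11 = 9. Stack: [9]
STORE_FAST t → t=9. Stack: []
LOAD_FAST_LOAD_FAST c,a → push 4,-6. Stack: [4, -6]
BINARY_OP + → 4 + -6 = -2. Stack: [-2]
STORE_FAST x → x=-2. Stack: []
LOAD_FAST t → push 9. Stack: [9]
LOAD_CONST → push 3. Stack: [9, 3]
BINARY_OP << → 9 << 3 = 72. Stack: [72]
STORE_FAST u → u=72. Stack: []
LOAD_CONST → push 4. Stack: [4]
LOAD_FAST t → push 9. Stack: [4, 9]
BINARY_OP % → 4 % 9 = 4. Stack: [4]
STORE_FAST y → y=4. Stack: []
LOAD_FAST x → push -2. Stack: [-2]
RETURN_VALUE → return -2.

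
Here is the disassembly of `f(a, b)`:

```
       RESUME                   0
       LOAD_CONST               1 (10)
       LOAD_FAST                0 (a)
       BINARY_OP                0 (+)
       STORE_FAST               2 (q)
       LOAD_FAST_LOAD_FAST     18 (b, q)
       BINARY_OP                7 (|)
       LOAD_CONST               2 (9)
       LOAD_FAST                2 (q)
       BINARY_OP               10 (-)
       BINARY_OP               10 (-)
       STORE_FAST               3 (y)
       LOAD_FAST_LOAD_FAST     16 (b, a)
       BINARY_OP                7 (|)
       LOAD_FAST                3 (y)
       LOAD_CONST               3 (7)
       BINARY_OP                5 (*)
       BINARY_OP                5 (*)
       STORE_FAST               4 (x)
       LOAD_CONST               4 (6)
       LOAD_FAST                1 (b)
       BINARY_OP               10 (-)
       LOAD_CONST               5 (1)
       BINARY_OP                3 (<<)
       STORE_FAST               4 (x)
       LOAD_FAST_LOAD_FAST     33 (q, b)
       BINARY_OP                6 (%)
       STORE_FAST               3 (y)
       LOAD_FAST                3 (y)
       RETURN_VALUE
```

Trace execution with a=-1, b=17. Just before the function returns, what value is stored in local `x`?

LOAD_CONST → push 10. Stack: [10]
LOAD_FAST a → push -1. Stack: [10, -1]
BINARY_OP + → 10 + -1 = 9. Stack: [9]
STORE_FAST q → q=9. Stack: []
LOAD_FAST_LOAD_FAST b,q → push 17,9. Stack: [17, 9]
BINARY_OP | → 17 | 9 = 25. Stack: [25]
LOAD_CONST → push 9. Stack: [25, 9]
LOAD_FAST q → push 9. Stack: [25, 9, 9]
BINARY_OP - → 9 - 9 = 0. Stack: [25, 0]
BINARY_OP - → 25 - 0 = 25. Stack: [25]
STORE_FAST y → y=25. Stack: []
LOAD_FAST_LOAD_FAST b,a → push 17,-1. Stack: [17, -1]
BINARY_OP | → 17 | -1 = -1. Stack: [-1]
LOAD_FAST y → push 25. Stack: [-1, 25]
LOAD_CONST → push 7. Stack: [-1, 25, 7]
BINARY_OP * → 25 * 7 = 175. Stack: [-1, 175]
BINARY_OP * → -1 * 175 = -175. Stack: [-175]
STORE_FAST x → x=-175. Stack: []
LOAD_CONST → push 6. Stack: [6]
LOAD_FAST b → push 17. Stack: [6, 17]
BINARY_OP - → 6 - 17 = -11. Stack: [-11]
LOAD_CONST → push 1. Stack: [-11, 1]
BINARY_OP << → -11 << 1 = -22. Stack: [-22]
STORE_FAST x → x=-22. Stack: []
LOAD_FAST_LOAD_FAST q,b → push 9,17. Stack: [9, 17]
BINARY_OP % → 9 % 17 = 9. Stack: [9]
STORE_FAST y → y=9. Stack: []
LOAD_FAST y → push 9. Stack: [9]
RETURN_VALUE → return 9.

-22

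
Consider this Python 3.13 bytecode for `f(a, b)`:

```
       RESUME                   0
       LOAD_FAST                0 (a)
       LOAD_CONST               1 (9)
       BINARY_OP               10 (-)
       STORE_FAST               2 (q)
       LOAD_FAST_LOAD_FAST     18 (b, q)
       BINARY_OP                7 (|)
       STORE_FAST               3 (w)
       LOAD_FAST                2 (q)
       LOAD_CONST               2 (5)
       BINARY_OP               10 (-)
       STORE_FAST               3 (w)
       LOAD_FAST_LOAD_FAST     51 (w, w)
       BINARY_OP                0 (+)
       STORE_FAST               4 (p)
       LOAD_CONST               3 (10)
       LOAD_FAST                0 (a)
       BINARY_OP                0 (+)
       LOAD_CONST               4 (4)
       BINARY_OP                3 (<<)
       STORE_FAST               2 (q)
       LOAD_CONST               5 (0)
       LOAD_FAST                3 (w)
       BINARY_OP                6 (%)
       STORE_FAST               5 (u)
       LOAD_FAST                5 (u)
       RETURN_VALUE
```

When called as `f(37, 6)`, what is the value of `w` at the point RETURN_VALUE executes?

23

LOAD_FAST a → push 37. Stack: [37]
LOAD_CONST → push 9. Stack: [37, 9]
BINARY_OP - → 37 - 9 = 28. Stack: [28]
STORE_FAST q → q=28. Stack: []
LOAD_FAST_LOAD_FAST b,q → push 6,28. Stack: [6, 28]
BINARY_OP | → 6 | 28 = 30. Stack: [30]
STORE_FAST w → w=30. Stack: []
LOAD_FAST q → push 28. Stack: [28]
LOAD_CONST → push 5. Stack: [28, 5]
BINARY_OP - → 28 - 5 = 23. Stack: [23]
STORE_FAST w → w=23. Stack: []
LOAD_FAST_LOAD_FAST w,w → push 23,23. Stack: [23, 23]
BINARY_OP + → 23 + 23 = 46. Stack: [46]
STORE_FAST p → p=46. Stack: []
LOAD_CONST → push 10. Stack: [10]
LOAD_FAST a → push 37. Stack: [10, 37]
BINARY_OP + → 10 + 37 = 47. Stack: [47]
LOAD_CONST → push 4. Stack: [47, 4]
BINARY_OP << → 47 << 4 = 752. Stack: [752]
STORE_FAST q → q=752. Stack: []
LOAD_CONST → push 0. Stack: [0]
LOAD_FAST w → push 23. Stack: [0, 23]
BINARY_OP % → 0 % 23 = 0. Stack: [0]
STORE_FAST u → u=0. Stack: []
LOAD_FAST u → push 0. Stack: [0]
RETURN_VALUE → return 0.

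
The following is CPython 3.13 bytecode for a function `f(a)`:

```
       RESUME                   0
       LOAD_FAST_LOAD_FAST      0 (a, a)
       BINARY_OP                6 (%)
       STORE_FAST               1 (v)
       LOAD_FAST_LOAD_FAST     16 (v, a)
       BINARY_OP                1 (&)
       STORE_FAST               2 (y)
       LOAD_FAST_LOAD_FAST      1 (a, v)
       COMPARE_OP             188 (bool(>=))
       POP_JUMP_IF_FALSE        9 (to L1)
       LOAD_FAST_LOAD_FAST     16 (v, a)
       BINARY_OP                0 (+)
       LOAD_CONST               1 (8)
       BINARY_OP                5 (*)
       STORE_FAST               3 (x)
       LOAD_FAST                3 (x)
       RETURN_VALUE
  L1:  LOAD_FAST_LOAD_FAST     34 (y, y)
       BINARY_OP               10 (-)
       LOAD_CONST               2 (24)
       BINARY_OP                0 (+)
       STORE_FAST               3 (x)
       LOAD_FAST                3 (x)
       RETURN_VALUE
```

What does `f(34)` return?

LOAD_FAST_LOAD_FAST a,a → push 34,34. Stack: [34, 34]
BINARY_OP % → 34 % 34 = 0. Stack: [0]
STORE_FAST v → v=0. Stack: []
LOAD_FAST_LOAD_FAST v,a → push 0,34. Stack: [0, 34]
BINARY_OP & → 0 & 34 = 0. Stack: [0]
STORE_FAST y → y=0. Stack: []
LOAD_FAST_LOAD_FAST a,v → push 34,0. Stack: [34, 0]
COMPARE_OP bool(>=) → 34 vs 0 = True. Stack: [True]
POP_JUMP_IF_FALSE → pop True; no jump. Stack: []
LOAD_FAST_LOAD_FAST v,a → push 0,34. Stack: [0, 34]
BINARY_OP + → 0 + 34 = 34. Stack: [34]
LOAD_CONST → push 8. Stack: [34, 8]
BINARY_OP * → 34 * 8 = 272. Stack: [272]
STORE_FAST x → x=272. Stack: []
LOAD_FAST x → push 272. Stack: [272]
RETURN_VALUE → return 272.

272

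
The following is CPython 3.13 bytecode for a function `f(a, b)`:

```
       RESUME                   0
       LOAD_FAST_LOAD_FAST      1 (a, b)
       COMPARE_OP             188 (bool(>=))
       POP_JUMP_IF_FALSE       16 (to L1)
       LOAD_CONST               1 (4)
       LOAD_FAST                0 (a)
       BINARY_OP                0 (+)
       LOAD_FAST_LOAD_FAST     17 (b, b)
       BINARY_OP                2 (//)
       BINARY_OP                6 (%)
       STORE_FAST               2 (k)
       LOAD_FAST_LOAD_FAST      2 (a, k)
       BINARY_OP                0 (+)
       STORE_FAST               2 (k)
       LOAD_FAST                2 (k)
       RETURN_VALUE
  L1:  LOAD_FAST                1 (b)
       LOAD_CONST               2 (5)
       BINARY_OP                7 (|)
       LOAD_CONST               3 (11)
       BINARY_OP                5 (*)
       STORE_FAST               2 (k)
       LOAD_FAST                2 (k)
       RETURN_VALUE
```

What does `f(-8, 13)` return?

143

LOAD_FAST_LOAD_FAST a,b → push -8,13. Stack: [-8, 13]
COMPARE_OP bool(>=) → -8 vs 13 = False. Stack: [False]
POP_JUMP_IF_FALSE → pop False; jump. Stack: []
LOAD_FAST b → push 13. Stack: [13]
LOAD_CONST → push 5. Stack: [13, 5]
BINARY_OP | → 13 | 5 = 13. Stack: [13]
LOAD_CONST → push 11. Stack: [13, 11]
BINARY_OP * → 13 * 11 = 143. Stack: [143]
STORE_FAST k → k=143. Stack: []
LOAD_FAST k → push 143. Stack: [143]
RETURN_VALUE → return 143.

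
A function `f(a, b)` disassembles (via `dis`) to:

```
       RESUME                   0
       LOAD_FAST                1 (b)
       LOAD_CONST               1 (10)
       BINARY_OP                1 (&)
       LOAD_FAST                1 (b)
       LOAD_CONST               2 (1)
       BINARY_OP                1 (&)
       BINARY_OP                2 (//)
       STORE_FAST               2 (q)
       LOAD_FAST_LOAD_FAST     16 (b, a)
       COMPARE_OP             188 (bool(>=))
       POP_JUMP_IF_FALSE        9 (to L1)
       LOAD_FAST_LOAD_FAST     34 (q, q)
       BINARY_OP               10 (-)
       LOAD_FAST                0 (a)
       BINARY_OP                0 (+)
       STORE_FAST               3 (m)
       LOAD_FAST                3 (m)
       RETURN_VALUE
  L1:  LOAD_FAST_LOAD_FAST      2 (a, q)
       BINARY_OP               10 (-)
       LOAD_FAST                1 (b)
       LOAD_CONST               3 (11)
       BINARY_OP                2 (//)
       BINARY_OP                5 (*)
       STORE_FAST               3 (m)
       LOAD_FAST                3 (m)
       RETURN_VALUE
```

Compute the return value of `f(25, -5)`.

-15

LOAD_FAST b → push -5. Stack: [-5]
LOAD_CONST → push 10. Stack: [-5, 10]
BINARY_OP & → -5 & 10 = 10. Stack: [10]
LOAD_FAST b → push -5. Stack: [10, -5]
LOAD_CONST → push 1. Stack: [10, -5, 1]
BINARY_OP & → -5 & 1 = 1. Stack: [10, 1]
BINARY_OP // → 10 // 1 = 10. Stack: [10]
STORE_FAST q → q=10. Stack: []
LOAD_FAST_LOAD_FAST b,a → push -5,25. Stack: [-5, 25]
COMPARE_OP bool(>=) → -5 vs 25 = False. Stack: [False]
POP_JUMP_IF_FALSE → pop False; jump. Stack: []
LOAD_FAST_LOAD_FAST a,q → push 25,10. Stack: [25, 10]
BINARY_OP - → 25 - 10 = 15. Stack: [15]
LOAD_FAST b → push -5. Stack: [15, -5]
LOAD_CONST → push 11. Stack: [15, -5, 11]
BINARY_OP // → -5 // 11 = -1. Stack: [15, -1]
BINARY_OP * → 15 * -1 = -15. Stack: [-15]
STORE_FAST m → m=-15. Stack: []
LOAD_FAST m → push -15. Stack: [-15]
RETURN_VALUE → return -15.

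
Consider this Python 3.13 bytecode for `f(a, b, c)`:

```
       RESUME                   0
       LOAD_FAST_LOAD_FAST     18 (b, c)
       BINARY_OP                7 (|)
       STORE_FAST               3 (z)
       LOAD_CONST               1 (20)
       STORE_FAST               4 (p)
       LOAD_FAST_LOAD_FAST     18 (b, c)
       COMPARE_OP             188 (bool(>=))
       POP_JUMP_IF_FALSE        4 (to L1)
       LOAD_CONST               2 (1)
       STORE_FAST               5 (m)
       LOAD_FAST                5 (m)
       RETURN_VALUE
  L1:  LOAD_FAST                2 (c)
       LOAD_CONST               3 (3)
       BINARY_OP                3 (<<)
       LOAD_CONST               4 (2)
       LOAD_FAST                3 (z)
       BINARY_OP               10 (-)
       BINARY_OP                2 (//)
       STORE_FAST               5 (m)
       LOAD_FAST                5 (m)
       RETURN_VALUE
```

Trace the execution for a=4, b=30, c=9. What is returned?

1

LOAD_FAST_LOAD_FAST b,c → push 30,9. Stack: [30, 9]
BINARY_OP | → 30 | 9 = 31. Stack: [31]
STORE_FAST z → z=31. Stack: []
LOAD_CONST → push 20. Stack: [20]
STORE_FAST p → p=20. Stack: []
LOAD_FAST_LOAD_FAST b,c → push 30,9. Stack: [30, 9]
COMPARE_OP bool(>=) → 30 vs 9 = True. Stack: [True]
POP_JUMP_IF_FALSE → pop True; no jump. Stack: []
LOAD_CONST → push 1. Stack: [1]
STORE_FAST m → m=1. Stack: []
LOAD_FAST m → push 1. Stack: [1]
RETURN_VALUE → return 1.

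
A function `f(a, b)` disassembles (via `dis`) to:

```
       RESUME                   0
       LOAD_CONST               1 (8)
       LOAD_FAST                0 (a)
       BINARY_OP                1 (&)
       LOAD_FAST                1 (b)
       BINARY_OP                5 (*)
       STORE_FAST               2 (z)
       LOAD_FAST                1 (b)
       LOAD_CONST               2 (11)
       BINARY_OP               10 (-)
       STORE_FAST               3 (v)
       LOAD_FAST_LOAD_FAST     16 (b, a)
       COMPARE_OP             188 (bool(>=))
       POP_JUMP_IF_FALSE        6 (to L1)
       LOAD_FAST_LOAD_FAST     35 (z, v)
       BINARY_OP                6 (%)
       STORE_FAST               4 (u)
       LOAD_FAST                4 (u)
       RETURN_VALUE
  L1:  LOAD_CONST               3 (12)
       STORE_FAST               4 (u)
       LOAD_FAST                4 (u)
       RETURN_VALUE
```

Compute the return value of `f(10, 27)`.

8

LOAD_CONST → push 8. Stack: [8]
LOAD_FAST a → push 10. Stack: [8, 10]
BINARY_OP & → 8 & 10 = 8. Stack: [8]
LOAD_FAST b → push 27. Stack: [8, 27]
BINARY_OP * → 8 * 27 = 216. Stack: [216]
STORE_FAST z → z=216. Stack: []
LOAD_FAST b → push 27. Stack: [27]
LOAD_CONST → push 11. Stack: [27, 11]
BINARY_OP - → 27 - 11 = 16. Stack: [16]
STORE_FAST v → v=16. Stack: []
LOAD_FAST_LOAD_FAST b,a → push 27,10. Stack: [27, 10]
COMPARE_OP bool(>=) → 27 vs 10 = True. Stack: [True]
POP_JUMP_IF_FALSE → pop True; no jump. Stack: []
LOAD_FAST_LOAD_FAST z,v → push 216,16. Stack: [216, 16]
BINARY_OP % → 216 % 16 = 8. Stack: [8]
STORE_FAST u → u=8. Stack: []
LOAD_FAST u → push 8. Stack: [8]
RETURN_VALUE → return 8.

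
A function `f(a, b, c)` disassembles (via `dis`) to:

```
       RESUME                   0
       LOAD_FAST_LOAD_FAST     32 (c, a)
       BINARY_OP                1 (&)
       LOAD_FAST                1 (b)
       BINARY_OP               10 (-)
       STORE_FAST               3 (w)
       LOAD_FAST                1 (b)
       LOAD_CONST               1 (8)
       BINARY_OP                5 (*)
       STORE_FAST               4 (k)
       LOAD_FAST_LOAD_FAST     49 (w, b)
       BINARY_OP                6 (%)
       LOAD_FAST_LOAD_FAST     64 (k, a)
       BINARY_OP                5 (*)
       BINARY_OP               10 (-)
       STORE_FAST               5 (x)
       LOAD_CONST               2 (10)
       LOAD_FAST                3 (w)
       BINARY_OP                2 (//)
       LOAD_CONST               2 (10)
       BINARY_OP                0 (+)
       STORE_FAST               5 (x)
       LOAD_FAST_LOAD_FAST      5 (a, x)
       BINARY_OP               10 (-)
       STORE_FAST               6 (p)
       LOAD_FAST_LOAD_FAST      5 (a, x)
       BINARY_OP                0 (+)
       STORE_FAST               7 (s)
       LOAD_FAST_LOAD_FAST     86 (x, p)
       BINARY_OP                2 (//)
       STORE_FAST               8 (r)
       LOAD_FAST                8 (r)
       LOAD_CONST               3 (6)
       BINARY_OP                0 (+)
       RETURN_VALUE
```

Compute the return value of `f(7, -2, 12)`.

3

LOAD_FAST_LOAD_FAST c,a → push 12,7. Stack: [12, 7]
BINARY_OP & → 12 & 7 = 4. Stack: [4]
LOAD_FAST b → push -2. Stack: [4, -2]
BINARY_OP - → 4 - -2 = 6. Stack: [6]
STORE_FAST w → w=6. Stack: []
LOAD_FAST b → push -2. Stack: [-2]
LOAD_CONST → push 8. Stack: [-2, 8]
BINARY_OP * → -2 * 8 = -16. Stack: [-16]
STORE_FAST k → k=-16. Stack: []
LOAD_FAST_LOAD_FAST w,b → push 6,-2. Stack: [6, -2]
BINARY_OP % → 6 % -2 = 0. Stack: [0]
LOAD_FAST_LOAD_FAST k,a → push -16,7. Stack: [0, -16, 7]
BINARY_OP * → -16 * 7 = -112. Stack: [0, -112]
BINARY_OP - → 0 - -112 = 112. Stack: [112]
STORE_FAST x → x=112. Stack: []
LOAD_CONST → push 10. Stack: [10]
LOAD_FAST w → push 6. Stack: [10, 6]
BINARY_OP // → 10 // 6 = 1. Stack: [1]
LOAD_CONST → push 10. Stack: [1, 10]
BINARY_OP + → 1 + 10 = 11. Stack: [11]
STORE_FAST x → x=11. Stack: []
LOAD_FAST_LOAD_FAST a,x → push 7,11. Stack: [7, 11]
BINARY_OP - → 7 - 11 = -4. Stack: [-4]
STORE_FAST p → p=-4. Stack: []
LOAD_FAST_LOAD_FAST a,x → push 7,11. Stack: [7, 11]
BINARY_OP + → 7 + 11 = 18. Stack: [18]
STORE_FAST s → s=18. Stack: []
LOAD_FAST_LOAD_FAST x,p → push 11,-4. Stack: [11, -4]
BINARY_OP // → 11 // -4 = -3. Stack: [-3]
STORE_FAST r → r=-3. Stack: []
LOAD_FAST r → push -3. Stack: [-3]
LOAD_CONST → push 6. Stack: [-3, 6]
BINARY_OP + → -3 + 6 = 3. Stack: [3]
RETURN_VALUE → return 3.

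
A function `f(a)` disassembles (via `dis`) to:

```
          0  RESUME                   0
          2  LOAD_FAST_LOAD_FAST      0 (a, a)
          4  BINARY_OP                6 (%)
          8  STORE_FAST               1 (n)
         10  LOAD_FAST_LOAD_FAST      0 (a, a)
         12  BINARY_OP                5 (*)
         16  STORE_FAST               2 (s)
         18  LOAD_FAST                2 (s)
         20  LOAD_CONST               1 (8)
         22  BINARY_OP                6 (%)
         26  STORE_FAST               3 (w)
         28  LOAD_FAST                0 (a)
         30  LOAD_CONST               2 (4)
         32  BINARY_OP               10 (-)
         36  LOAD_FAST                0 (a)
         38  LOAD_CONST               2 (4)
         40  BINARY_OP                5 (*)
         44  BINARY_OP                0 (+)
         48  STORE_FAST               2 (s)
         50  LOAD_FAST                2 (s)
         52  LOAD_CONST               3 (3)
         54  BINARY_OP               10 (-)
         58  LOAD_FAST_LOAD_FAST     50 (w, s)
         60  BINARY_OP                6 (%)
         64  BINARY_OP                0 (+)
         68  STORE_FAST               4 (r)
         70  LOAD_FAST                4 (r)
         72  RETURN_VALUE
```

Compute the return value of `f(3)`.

LOAD_FAST_LOAD_FAST a,a → push 3,3. Stack: [3, 3]
BINARY_OP % → 3 % 3 = 0. Stack: [0]
STORE_FAST n → n=0. Stack: []
LOAD_FAST_LOAD_FAST a,a → push 3,3. Stack: [3, 3]
BINARY_OP * → 3 * 3 = 9. Stack: [9]
STORE_FAST s → s=9. Stack: []
LOAD_FAST s → push 9. Stack: [9]
LOAD_CONST → push 8. Stack: [9, 8]
BINARY_OP % → 9 % 8 = 1. Stack: [1]
STORE_FAST w → w=1. Stack: []
LOAD_FAST a → push 3. Stack: [3]
LOAD_CONST → push 4. Stack: [3, 4]
BINARY_OP - → 3 - 4 = -1. Stack: [-1]
LOAD_FAST a → push 3. Stack: [-1, 3]
LOAD_CONST → push 4. Stack: [-1, 3, 4]
BINARY_OP * → 3 * 4 = 12. Stack: [-1, 12]
BINARY_OP + → -1 + 12 = 11. Stack: [11]
STORE_FAST s → s=11. Stack: []
LOAD_FAST s → push 11. Stack: [11]
LOAD_CONST → push 3. Stack: [11, 3]
BINARY_OP - → 11 - 3 = 8. Stack: [8]
LOAD_FAST_LOAD_FAST w,s → push 1,11. Stack: [8, 1, 11]
BINARY_OP % → 1 % 11 = 1. Stack: [8, 1]
BINARY_OP + → 8 + 1 = 9. Stack: [9]
STORE_FAST r → r=9. Stack: []
LOAD_FAST r → push 9. Stack: [9]
RETURN_VALUE → return 9.

9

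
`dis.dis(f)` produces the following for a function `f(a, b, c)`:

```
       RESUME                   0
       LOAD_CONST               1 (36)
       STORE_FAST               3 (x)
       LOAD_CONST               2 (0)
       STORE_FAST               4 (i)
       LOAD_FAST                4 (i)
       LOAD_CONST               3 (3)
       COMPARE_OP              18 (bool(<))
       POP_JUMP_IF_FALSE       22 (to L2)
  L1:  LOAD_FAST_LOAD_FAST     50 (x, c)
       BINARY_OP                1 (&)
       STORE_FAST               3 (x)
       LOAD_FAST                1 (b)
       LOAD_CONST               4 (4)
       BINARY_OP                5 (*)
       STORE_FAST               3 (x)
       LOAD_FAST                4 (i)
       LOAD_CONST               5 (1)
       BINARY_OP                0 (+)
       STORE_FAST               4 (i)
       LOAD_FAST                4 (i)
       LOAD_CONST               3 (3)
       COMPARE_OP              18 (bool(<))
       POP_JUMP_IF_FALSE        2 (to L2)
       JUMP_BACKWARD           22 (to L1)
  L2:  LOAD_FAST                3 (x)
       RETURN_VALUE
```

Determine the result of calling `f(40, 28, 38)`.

112

LOAD_CONST → push 36. Stack: [36]
STORE_FAST x → x=36. Stack: []
LOAD_CONST → push 0. Stack: [0]
STORE_FAST i → i=0. Stack: []
LOAD_FAST i → push 0. Stack: [0]
LOAD_CONST → push 3. Stack: [0, 3]
COMPARE_OP bool(<) → 0 vs 3 = True. Stack: [True]
POP_JUMP_IF_FALSE → pop True; no jump. Stack: []
LOAD_FAST_LOAD_FAST x,c → push 36,38. Stack: [36, 38]
BINARY_OP & → 36 & 38 = 36. Stack: [36]
STORE_FAST x → x=36. Stack: []
LOAD_FAST b → push 28. Stack: [28]
LOAD_CONST → push 4. Stack: [28, 4]
BINARY_OP * → 28 * 4 = 112. Stack: [112]
STORE_FAST x → x=112. Stack: []
LOAD_FAST i → push 0. Stack: [0]
LOAD_CONST → push 1. Stack: [0, 1]
BINARY_OP + → 0 + 1 = 1. Stack: [1]
STORE_FAST i → i=1. Stack: []
LOAD_FAST i → push 1. Stack: [1]
LOAD_CONST → push 3. Stack: [1, 3]
COMPARE_OP bool(<) → 1 vs 3 = True. Stack: [True]
POP_JUMP_IF_FALSE → pop True; no jump. Stack: []
LOAD_FAST_LOAD_FAST x,c → push 112,38. Stack: [112, 38]
BINARY_OP & → 112 & 38 = 32. Stack: [32]
STORE_FAST x → x=32. Stack: []
LOAD_FAST b → push 28. Stack: [28]
LOAD_CONST → push 4. Stack: [28, 4]
BINARY_OP * → 28 * 4 = 112. Stack: [112]
STORE_FAST x → x=112. Stack: []
LOAD_FAST i → push 1. Stack: [1]
LOAD_CONST → push 1. Stack: [1, 1]
BINARY_OP + → 1 + 1 = 2. Stack: [2]
STORE_FAST i → i=2. Stack: []
LOAD_FAST i → push 2. Stack: [2]
LOAD_CONST → push 3. Stack: [2, 3]
COMPARE_OP bool(<) → 2 vs 3 = True. Stack: [True]
POP_JUMP_IF_FALSE → pop True; no jump. Stack: []
LOAD_FAST_LOAD_FAST x,c → push 112,38. Stack: [112, 38]
BINARY_OP & → 112 & 38 = 32. Stack: [32]
STORE_FAST x → x=32. Stack: []
LOAD_FAST b → push 28. Stack: [28]
LOAD_CONST → push 4. Stack: [28, 4]
BINARY_OP * → 28 * 4 = 112. Stack: [112]
STORE_FAST x → x=112. Stack: []
LOAD_FAST i → push 2. Stack: [2]
LOAD_CONST → push 1. Stack: [2, 1]
BINARY_OP + → 2 + 1 = 3. Stack: [3]
STORE_FAST i → i=3. Stack: []
LOAD_FAST i → push 3. Stack: [3]
LOAD_CONST → push 3. Stack: [3, 3]
COMPARE_OP bool(<) → 3 vs 3 = False. Stack: [False]
POP_JUMP_IF_FALSE → pop False; jump. Stack: []
LOAD_FAST x → push 112. Stack: [112]
RETURN_VALUE → return 112.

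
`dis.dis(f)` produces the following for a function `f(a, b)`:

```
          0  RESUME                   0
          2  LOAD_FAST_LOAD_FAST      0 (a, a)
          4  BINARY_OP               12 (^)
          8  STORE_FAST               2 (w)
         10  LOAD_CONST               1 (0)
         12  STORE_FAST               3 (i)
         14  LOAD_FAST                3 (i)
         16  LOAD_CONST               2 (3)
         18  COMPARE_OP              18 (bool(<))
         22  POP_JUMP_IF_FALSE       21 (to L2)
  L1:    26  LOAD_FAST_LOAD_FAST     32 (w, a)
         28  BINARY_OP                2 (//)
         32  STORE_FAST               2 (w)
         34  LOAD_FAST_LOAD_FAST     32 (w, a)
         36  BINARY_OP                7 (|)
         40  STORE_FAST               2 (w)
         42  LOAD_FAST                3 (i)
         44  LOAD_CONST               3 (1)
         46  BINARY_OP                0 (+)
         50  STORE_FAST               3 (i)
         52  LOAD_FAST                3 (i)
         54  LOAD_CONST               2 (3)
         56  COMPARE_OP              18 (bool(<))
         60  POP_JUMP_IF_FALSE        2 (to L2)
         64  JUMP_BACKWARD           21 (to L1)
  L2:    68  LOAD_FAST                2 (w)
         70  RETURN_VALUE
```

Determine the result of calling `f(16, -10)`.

LOAD_FAST_LOAD_FAST a,a → push 16,16. Stack: [16, 16]
BINARY_OP ^ → 16 ^ 16 = 0. Stack: [0]
STORE_FAST w → w=0. Stack: []
LOAD_CONST → push 0. Stack: [0]
STORE_FAST i → i=0. Stack: []
LOAD_FAST i → push 0. Stack: [0]
LOAD_CONST → push 3. Stack: [0, 3]
COMPARE_OP bool(<) → 0 vs 3 = True. Stack: [True]
POP_JUMP_IF_FALSE → pop True; no jump. Stack: []
LOAD_FAST_LOAD_FAST w,a → push 0,16. Stack: [0, 16]
BINARY_OP // → 0 // 16 = 0. Stack: [0]
STORE_FAST w → w=0. Stack: []
LOAD_FAST_LOAD_FAST w,a → push 0,16. Stack: [0, 16]
BINARY_OP | → 0 | 16 = 16. Stack: [16]
STORE_FAST w → w=16. Stack: []
LOAD_FAST i → push 0. Stack: [0]
LOAD_CONST → push 1. Stack: [0, 1]
BINARY_OP + → 0 + 1 = 1. Stack: [1]
STORE_FAST i → i=1. Stack: []
LOAD_FAST i → push 1. Stack: [1]
LOAD_CONST → push 3. Stack: [1, 3]
COMPARE_OP bool(<) → 1 vs 3 = True. Stack: [True]
POP_JUMP_IF_FALSE → pop True; no jump. Stack: []
LOAD_FAST_LOAD_FAST w,a → push 16,16. Stack: [16, 16]
BINARY_OP // → 16 // 16 = 1. Stack: [1]
STORE_FAST w → w=1. Stack: []
LOAD_FAST_LOAD_FAST w,a → push 1,16. Stack: [1, 16]
BINARY_OP | → 1 | 16 = 17. Stack: [17]
STORE_FAST w → w=17. Stack: []
LOAD_FAST i → push 1. Stack: [1]
LOAD_CONST → push 1. Stack: [1, 1]
BINARY_OP + → 1 + 1 = 2. Stack: [2]
STORE_FAST i → i=2. Stack: []
LOAD_FAST i → push 2. Stack: [2]
LOAD_CONST → push 3. Stack: [2, 3]
COMPARE_OP bool(<) → 2 vs 3 = True. Stack: [True]
POP_JUMP_IF_FALSE → pop True; no jump. Stack: []
LOAD_FAST_LOAD_FAST w,a → push 17,16. Stack: [17, 16]
BINARY_OP // → 17 // 16 = 1. Stack: [1]
STORE_FAST w → w=1. Stack: []
LOAD_FAST_LOAD_FAST w,a → push 1,16. Stack: [1, 16]
BINARY_OP | → 1 | 16 = 17. Stack: [17]
STORE_FAST w → w=17. Stack: []
LOAD_FAST i → push 2. Stack: [2]
LOAD_CONST → push 1. Stack: [2, 1]
BINARY_OP + → 2 + 1 = 3. Stack: [3]
STORE_FAST i → i=3. Stack: []
LOAD_FAST i → push 3. Stack: [3]
LOAD_CONST → push 3. Stack: [3, 3]
COMPARE_OP bool(<) → 3 vs 3 = False. Stack: [False]
POP_JUMP_IF_FALSE → pop False; jump. Stack: []
LOAD_FAST w → push 17. Stack: [17]
RETURN_VALUE → return 17.

17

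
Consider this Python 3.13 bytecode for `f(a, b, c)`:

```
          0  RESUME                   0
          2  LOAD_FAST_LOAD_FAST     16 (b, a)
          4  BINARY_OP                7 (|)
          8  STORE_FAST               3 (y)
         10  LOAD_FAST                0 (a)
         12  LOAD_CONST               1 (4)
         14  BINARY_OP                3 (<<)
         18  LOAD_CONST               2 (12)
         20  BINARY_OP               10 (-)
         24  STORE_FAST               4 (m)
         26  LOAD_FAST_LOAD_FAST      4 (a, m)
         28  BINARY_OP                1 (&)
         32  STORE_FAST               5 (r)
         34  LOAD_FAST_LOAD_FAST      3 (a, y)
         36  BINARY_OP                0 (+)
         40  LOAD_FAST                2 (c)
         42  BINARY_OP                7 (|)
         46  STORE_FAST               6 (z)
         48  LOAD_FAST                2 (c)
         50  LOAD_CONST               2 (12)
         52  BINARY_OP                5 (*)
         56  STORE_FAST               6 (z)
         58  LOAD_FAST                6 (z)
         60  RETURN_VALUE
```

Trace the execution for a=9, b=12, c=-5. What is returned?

-60

LOAD_FAST_LOAD_FAST b,a → push 12,9. Stack: [12, 9]
BINARY_OP | → 12 | 9 = 13. Stack: [13]
STORE_FAST y → y=13. Stack: []
LOAD_FAST a → push 9. Stack: [9]
LOAD_CONST → push 4. Stack: [9, 4]
BINARY_OP << → 9 << 4 = 144. Stack: [144]
LOAD_CONST → push 12. Stack: [144, 12]
BINARY_OP - → 144 - 12 = 132. Stack: [132]
STORE_FAST m → m=132. Stack: []
LOAD_FAST_LOAD_FAST a,m → push 9,132. Stack: [9, 132]
BINARY_OP & → 9 & 132 = 0. Stack: [0]
STORE_FAST r → r=0. Stack: []
LOAD_FAST_LOAD_FAST a,y → push 9,13. Stack: [9, 13]
BINARY_OP + → 9 + 13 = 22. Stack: [22]
LOAD_FAST c → push -5. Stack: [22, -5]
BINARY_OP | → 22 | -5 = -1. Stack: [-1]
STORE_FAST z → z=-1. Stack: []
LOAD_FAST c → push -5. Stack: [-5]
LOAD_CONST → push 12. Stack: [-5, 12]
BINARY_OP * → -5 * 12 = -60. Stack: [-60]
STORE_FAST z → z=-60. Stack: []
LOAD_FAST z → push -60. Stack: [-60]
RETURN_VALUE → return -60.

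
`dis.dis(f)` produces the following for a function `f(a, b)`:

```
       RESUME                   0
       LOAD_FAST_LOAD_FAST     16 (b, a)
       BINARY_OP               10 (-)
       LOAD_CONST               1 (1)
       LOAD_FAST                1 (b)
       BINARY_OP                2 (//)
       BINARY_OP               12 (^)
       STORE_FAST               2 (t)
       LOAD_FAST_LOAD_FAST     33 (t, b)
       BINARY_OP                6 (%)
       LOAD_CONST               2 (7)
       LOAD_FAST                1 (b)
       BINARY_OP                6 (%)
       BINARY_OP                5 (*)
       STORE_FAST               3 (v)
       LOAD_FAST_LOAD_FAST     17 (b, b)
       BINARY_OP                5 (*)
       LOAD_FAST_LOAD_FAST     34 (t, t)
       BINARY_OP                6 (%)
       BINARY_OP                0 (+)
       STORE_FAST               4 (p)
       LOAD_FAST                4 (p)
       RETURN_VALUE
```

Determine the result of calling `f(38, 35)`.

1225

LOAD_FAST_LOAD_FAST b,a → push 35,38. Stack: [35, 38]
BINARY_OP - → 35 - 38 = -3. Stack: [-3]
LOAD_CONST → push 1. Stack: [-3, 1]
LOAD_FAST b → push 35. Stack: [-3, 1, 35]
BINARY_OP // → 1 // 35 = 0. Stack: [-3, 0]
BINARY_OP ^ → -3 ^ 0 = -3. Stack: [-3]
STORE_FAST t → t=-3. Stack: []
LOAD_FAST_LOAD_FAST t,b → push -3,35. Stack: [-3, 35]
BINARY_OP % → -3 % 35 = 32. Stack: [32]
LOAD_CONST → push 7. Stack: [32, 7]
LOAD_FAST b → push 35. Stack: [32, 7, 35]
BINARY_OP % → 7 % 35 = 7. Stack: [32, 7]
BINARY_OP * → 32 * 7 = 224. Stack: [224]
STORE_FAST v → v=224. Stack: []
LOAD_FAST_LOAD_FAST b,b → push 35,35. Stack: [35, 35]
BINARY_OP * → 35 * 35 = 1225. Stack: [1225]
LOAD_FAST_LOAD_FAST t,t → push -3,-3. Stack: [1225, -3, -3]
BINARY_OP % → -3 % -3 = 0. Stack: [1225, 0]
BINARY_OP + → 1225 + 0 = 1225. Stack: [1225]
STORE_FAST p → p=1225. Stack: []
LOAD_FAST p → push 1225. Stack: [1225]
RETURN_VALUE → return 1225.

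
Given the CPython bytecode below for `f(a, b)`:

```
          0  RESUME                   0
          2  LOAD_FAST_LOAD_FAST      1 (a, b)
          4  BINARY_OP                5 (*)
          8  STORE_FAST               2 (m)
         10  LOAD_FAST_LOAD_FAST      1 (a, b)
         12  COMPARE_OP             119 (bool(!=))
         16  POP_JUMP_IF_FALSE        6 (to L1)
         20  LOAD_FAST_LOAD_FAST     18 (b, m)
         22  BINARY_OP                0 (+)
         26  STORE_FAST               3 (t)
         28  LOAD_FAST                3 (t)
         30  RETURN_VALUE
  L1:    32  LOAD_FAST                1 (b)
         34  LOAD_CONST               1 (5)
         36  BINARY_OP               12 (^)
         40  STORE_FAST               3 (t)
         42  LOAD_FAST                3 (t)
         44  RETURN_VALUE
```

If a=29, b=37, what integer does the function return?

LOAD_FAST_LOAD_FAST a,b → push 29,37. Stack: [29, 37]
BINARY_OP * → 29 * 37 = 1073. Stack: [1073]
STORE_FAST m → m=1073. Stack: []
LOAD_FAST_LOAD_FAST a,b → push 29,37. Stack: [29, 37]
COMPARE_OP bool(!=) → 29 vs 37 = True. Stack: [True]
POP_JUMP_IF_FALSE → pop True; no jump. Stack: []
LOAD_FAST_LOAD_FAST b,m → push 37,1073. Stack: [37, 1073]
BINARY_OP + → 37 + 1073 = 1110. Stack: [1110]
STORE_FAST t → t=1110. Stack: []
LOAD_FAST t → push 1110. Stack: [1110]
RETURN_VALUE → return 1110.

1110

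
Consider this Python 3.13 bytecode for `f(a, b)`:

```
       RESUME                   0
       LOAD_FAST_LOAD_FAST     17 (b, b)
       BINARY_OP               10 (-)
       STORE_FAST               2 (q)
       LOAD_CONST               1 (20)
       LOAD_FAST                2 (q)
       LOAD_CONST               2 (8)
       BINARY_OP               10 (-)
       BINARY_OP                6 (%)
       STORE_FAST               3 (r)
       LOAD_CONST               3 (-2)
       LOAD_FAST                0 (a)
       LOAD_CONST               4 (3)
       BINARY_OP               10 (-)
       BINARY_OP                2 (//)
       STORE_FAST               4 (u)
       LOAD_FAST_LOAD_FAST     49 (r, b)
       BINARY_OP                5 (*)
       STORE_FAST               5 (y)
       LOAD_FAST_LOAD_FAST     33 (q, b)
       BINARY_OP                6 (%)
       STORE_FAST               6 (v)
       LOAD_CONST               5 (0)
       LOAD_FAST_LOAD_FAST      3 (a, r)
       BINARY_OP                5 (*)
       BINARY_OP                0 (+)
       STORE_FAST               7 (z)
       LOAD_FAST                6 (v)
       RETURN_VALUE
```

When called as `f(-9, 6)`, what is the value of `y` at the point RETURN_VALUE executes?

LOAD_FAST_LOAD_FAST b,b → push 6,6. Stack: [6, 6]
BINARY_OP - → 6 - 6 = 0. Stack: [0]
STORE_FAST q → q=0. Stack: []
LOAD_CONST → push 20. Stack: [20]
LOAD_FAST q → push 0. Stack: [20, 0]
LOAD_CONST → push 8. Stack: [20, 0, 8]
BINARY_OP - → 0 - 8 = -8. Stack: [20, -8]
BINARY_OP % → 20 % -8 = -4. Stack: [-4]
STORE_FAST r → r=-4. Stack: []
LOAD_CONST → push -2. Stack: [-2]
LOAD_FAST a → push -9. Stack: [-2, -9]
LOAD_CONST → push 3. Stack: [-2, -9, 3]
BINARY_OP - → -9 - 3 = -12. Stack: [-2, -12]
BINARY_OP // → -2 // -12 = 0. Stack: [0]
STORE_FAST u → u=0. Stack: []
LOAD_FAST_LOAD_FAST r,b → push -4,6. Stack: [-4, 6]
BINARY_OP * → -4 * 6 = -24. Stack: [-24]
STORE_FAST y → y=-24. Stack: []
LOAD_FAST_LOAD_FAST q,b → push 0,6. Stack: [0, 6]
BINARY_OP % → 0 % 6 = 0. Stack: [0]
STORE_FAST v → v=0. Stack: []
LOAD_CONST → push 0. Stack: [0]
LOAD_FAST_LOAD_FAST a,r → push -9,-4. Stack: [0, -9, -4]
BINARY_OP * → -9 * -4 = 36. Stack: [0, 36]
BINARY_OP + → 0 + 36 = 36. Stack: [36]
STORE_FAST z → z=36. Stack: []
LOAD_FAST v → push 0. Stack: [0]
RETURN_VALUE → return 0.

-24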